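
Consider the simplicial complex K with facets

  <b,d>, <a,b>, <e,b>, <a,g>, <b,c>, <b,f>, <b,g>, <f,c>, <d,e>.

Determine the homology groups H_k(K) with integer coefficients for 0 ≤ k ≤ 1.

H_0 = Z,  H_1 = Z^3.

K has 7 vertices, 9 edges.
rank ∂_0 = 0, rank ∂_1 = 6 ⇒ b_0 = 7 − 0 − 6 = 1; all invariant factors of ∂_1 are 1 so no torsion. So H_0 = Z.
rank ∂_1 = 6, rank ∂_2 = 0 ⇒ b_1 = 9 − 6 − 0 = 3. So H_1 = Z^3.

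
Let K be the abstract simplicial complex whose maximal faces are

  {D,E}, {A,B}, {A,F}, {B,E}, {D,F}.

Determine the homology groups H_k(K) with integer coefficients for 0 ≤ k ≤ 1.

H_0 = Z,  H_1 = Z.

We work with the vertex ordering A < B < D < E < F. The simplices of K, each written with vertices in increasing order, are:

  0-simplices (5): A, B, D, E, F
  1-simplices (5): AB, AF, BE, DE, DF

Hence C_0 ≅ Z^5, C_1 ≅ Z^5.

The boundary map ∂_1: C_1 → C_0 is given by ∂[p,q] = [q] − [p].
This gives a 5×5 integer matrix of rank 4; reducing to Smith normal form yields diagonal entries (1,1,1,1).

Now H_k = ker ∂_k / im ∂_{k+1}, so:

  H_0: rank C_0 − rank ∂_1 = 5 − 4 = 1, and the invariant factors of ∂_1 are all 1, so H_0 ≅ Z.
  H_1: rank ker ∂_1 − rank ∂_2 = (5 − 4) − 0 = 1, and there is no ∂_2, so H_1 ≅ Z.

As a check, the Euler characteristic is 5 − 5 = 0, which agrees with 1 − 1 = 0.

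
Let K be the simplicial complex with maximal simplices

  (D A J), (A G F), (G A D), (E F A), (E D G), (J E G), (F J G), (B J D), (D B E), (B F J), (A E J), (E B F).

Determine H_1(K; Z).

Fix the vertex order A < B < D < E < F < G < J and write every simplex with vertices in increasing order. Then dim K = 2 and the simplices of K are:

  0-simplices (7): A, B, D, E, F, G, J
  1-simplices (18): AD, AE, AF, AG, AJ, BD, BE, BF, BJ, DE, DG, DJ, EF, EG, EJ, FG, FJ, GJ
  2-simplices (12): ADG, ADJ, AEF, AEJ, AFG, BDE, BDJ, BEF, BFJ, DEG, EGJ, FGJ

giving chain groups C_0 ≅ Z^7, C_1 ≅ Z^18, C_2 ≅ Z^12.

∂_1: C_1 → C_0 maps an edge to its endpoints' difference, ∂[p,q] = q − p.
The resulting 7×18 matrix has rank 6, and its Smith normal form has invariant factors (1,1,1,1,1,1).

The boundary map ∂_2: C_2 → C_1 maps a triangle to the signed sum of its edges. For instance
  ∂AEF = EF − AF + AE,
  ∂DEG = EG − DG + DE.
The 18×12 boundary matrix has rank 12 and Smith normal form diag(1,1,1,1,1,1,1,1,1,1,1,2).

Reading off H_k = ker ∂_k / im ∂_{k+1}:

  H_1: rank ker ∂_1 − rank ∂_2 = (18 − 6) − 12 = 0, and ∂_2 has invariant factor 2 > 1, so H_1 = Z_2.

H_1 = Z_2.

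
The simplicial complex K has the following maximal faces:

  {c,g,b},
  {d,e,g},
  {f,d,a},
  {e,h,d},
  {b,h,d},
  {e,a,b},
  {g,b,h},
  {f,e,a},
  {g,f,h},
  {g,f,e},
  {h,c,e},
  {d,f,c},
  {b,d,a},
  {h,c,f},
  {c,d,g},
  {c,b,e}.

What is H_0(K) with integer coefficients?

We work with the vertex ordering a < b < c < d < e < f < g < h. The simplices of K, each written with vertices in increasing order, are:

  0-simplices (8): a, b, c, d, e, f, g, h
  1-simplices (24): ab, ad, ae, af, bc, bd, be, bg, bh, cd, ce, cf, cg, ch, de, df, dg, dh, ef, eg, eh, fg, fh, gh
  2-simplices (16): abd, abe, adf, aef, bce, bcg, bdh, bgh, cdf, cdg, ceh, cfh, deg, deh, efg, fgh

giving chain groups C_0 ≅ Z^8, C_1 ≅ Z^24, C_2 ≅ Z^16.

Boundary ∂_1: C_1 → C_0 sends each edge [p,q] (with p < q) to q − p.
As a 8×24 matrix over Z this has rank 7, with invariant factors (1,1,1,1,1,1,1).

∂_2: C_2 → C_1 acts by ∂[p,q,r] = [q,r] − [p,r] + [p,q]. For instance
  ∂bce = ce − be + bc,
  ∂adf = df − af + ad.
The resulting 24×16 matrix has rank 15, and its Smith normal form has invariant factors (1,1,1,1,1,1,1,1,1,1,1,1,1,1,1).

Reading off H_k = ker ∂_k / im ∂_{k+1}:

  H_0: rank C_0 − rank ∂_1 = 8 − 7 = 1, and the invariant factors of ∂_1 are all 1, so H_0 ≅ Z.

H_0 ≅ Z.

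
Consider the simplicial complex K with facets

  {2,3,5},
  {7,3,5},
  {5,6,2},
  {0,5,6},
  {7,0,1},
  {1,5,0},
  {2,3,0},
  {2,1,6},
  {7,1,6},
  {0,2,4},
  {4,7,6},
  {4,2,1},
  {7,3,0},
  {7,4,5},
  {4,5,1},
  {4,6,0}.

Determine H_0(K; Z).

Fix the vertex order 0 < 1 < 2 < 3 < 4 < 5 < 6 < 7 and write every simplex with vertices in increasing order. Then dim K = 2 and the simplices of K are:

  0-simplices (8): [0], [1], [2], [3], [4], [5], [6], [7]
  1-simplices (24): (24 of them)
  2-simplices (16): [0,1,5], [0,1,7], [0,2,3], [0,2,4], [0,3,7], [0,4,6], [0,5,6], [1,2,4], [1,2,6], [1,4,5], [1,6,7], [2,3,5], [2,5,6], [3,5,7], [4,5,7], [4,6,7]

giving chain groups C_0 ≅ Z^8, C_1 ≅ Z^24, C_2 ≅ Z^16.

∂_1: C_1 → C_0 maps an edge to its endpoints' difference, ∂[p,q] = q − p. For instance
  ∂[5,6] = [6] − [5].
The 8×24 boundary matrix has rank 7 and Smith normal form diag(1,1,1,1,1,1,1).

The boundary map ∂_2: C_2 → C_1 sends each 2-simplex [p,q,r] to [q,r] − [p,r] + [p,q]. For instance
  ∂[2,5,6] = [5,6] − [2,6] + [2,5],
  ∂[0,3,7] = [3,7] − [0,7] + [0,3].
The 24×16 boundary matrix has rank 15 and Smith normal form diag(1,1,1,1,1,1,1,1,1,1,1,1,1,1,1).

Reading off H_k = ker ∂_k / im ∂_{k+1}:

  H_0: rank C_0 − rank ∂_1 = 8 − 7 = 1, and the invariant factors of ∂_1 are all 1, so H_0 ≅ Z.

(K is a triangulation of the torus T^2.)

H_0 = Z.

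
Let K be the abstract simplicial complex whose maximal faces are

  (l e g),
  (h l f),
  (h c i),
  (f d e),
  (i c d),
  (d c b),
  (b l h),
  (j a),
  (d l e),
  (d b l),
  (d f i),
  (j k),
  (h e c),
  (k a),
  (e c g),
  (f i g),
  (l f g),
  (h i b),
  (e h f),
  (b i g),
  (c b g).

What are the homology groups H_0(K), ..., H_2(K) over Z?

Take the total order a < b < c < d < e < f < g < h < i < j < k < l on the vertex set. Then K (dimension 2) consists of the simplices:

  0-simplices (12): a, b, c, d, e, f, g, h, i, j, k, l
  1-simplices (30): aj, ak, bc, bd, bg, bh, bi, bl, cd, ce, cg, ch, ci, de, df, di, dl, ef, eg, eh, el, fg, fh, fi, fl, gi, gl, hi, hl, jk
  2-simplices (18): bcd, bcg, bdl, bgi, bhi, bhl, cdi, ceg, ceh, chi, def, del, dfi, efh, egl, fgi, fgl, fhl

giving chain groups C_0 ≅ Z^12, C_1 ≅ Z^30, C_2 ≅ Z^18.

The boundary map ∂_1: C_1 → C_0 maps an edge to its endpoints' difference, ∂[p,q] = q − p. For instance
  ∂cd = d − c.
This gives a 12×30 integer matrix of rank 10; reducing to Smith normal form yields diagonal entries (1,1,1,1,1,1,1,1,1,1).

Boundary ∂_2: C_2 → C_1 sends each 2-simplex [p,q,r] to [q,r] − [p,r] + [p,q]. For instance
  ∂bdl = dl − bl + bd,
  ∂ceh = eh − ch + ce.
This gives a 30×18 integer matrix of rank 18; reducing to Smith normal form yields diagonal entries (1,1,1,1,1,1,1,1,1,1,1,1,1,1,1,1,1,2).

Reading off H_k = ker ∂_k / im ∂_{k+1}:

  H_0: rank C_0 − rank ∂_1 = 12 − 10 = 2, and the invariant factors of ∂_1 are all 1, so H_0 ≅ Z^2.
  H_1: rank ker ∂_1 − rank ∂_2 = (30 − 10) − 18 = 2, and ∂_2 has invariant factor 2 > 1, so H_1 ≅ Z^2 ⊕ Z/2Z.
  H_2: rank ker ∂_2 − rank ∂_3 = (18 − 18) − 0 = 0, and there is no ∂_3, so H_2 ≅ 0.

As a check, the Euler characteristic is 12 − 30 + 18 = 0, which agrees with 2 − 2 + 0 = 0.
(K is a triangulation of the disjoint union of the Klein bottle and the circle S^1.)

H_0 ≅ Z^2,  H_1 ≅ Z^2 ⊕ Z/2Z,  H_2 = 0.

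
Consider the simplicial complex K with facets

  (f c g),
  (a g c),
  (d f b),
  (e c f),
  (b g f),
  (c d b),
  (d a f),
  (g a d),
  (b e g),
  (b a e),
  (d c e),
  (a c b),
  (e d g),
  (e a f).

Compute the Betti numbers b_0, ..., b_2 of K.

Order the vertices as a < b < c < d < e < f < g. Listing each simplex with vertices in this order, K has dimension 2 with simplices:

  0-simplices (7): a, b, c, d, e, f, g
  1-simplices (21): ab, ac, ad, ae, af, ag, bc, bd, be, bf, bg, cd, ce, cf, cg, de, df, dg, ef, eg, fg
  2-simplices (14): abc, abe, acg, adf, adg, aef, bcd, bdf, beg, bfg, cde, cef, cfg, deg

so the chain groups are C_0 ≅ Z^7, C_1 ≅ Z^21, C_2 ≅ Z^14.

Boundary ∂_1: C_1 → C_0 maps an edge to its endpoints' difference, ∂[p,q] = q − p.
As a 7×21 matrix over Z this has rank 6, with invariant factors (1,1,1,1,1,1).

Boundary ∂_2: C_2 → C_1 sends each 2-simplex [p,q,r] to [q,r] − [p,r] + [p,q]. For instance
  ∂abe = be − ae + ab,
  ∂adg = dg − ag + ad.
This gives a 21×14 integer matrix of rank 13; reducing to Smith normal form yields diagonal entries (1,1,1,1,1,1,1,1,1,1,1,1,1).

From H_k ≅ ker(∂_k) / im(∂_{k+1}) we obtain:

  H_0: rank C_0 − rank ∂_1 = 7 − 6 = 1, and the invariant factors of ∂_1 are all 1, so H_0 ≅ Z.
  H_1: rank ker ∂_1 − rank ∂_2 = (21 − 6) − 13 = 2, and the invariant factors of ∂_2 are all 1, so H_1 ≅ Z^2.
  H_2: rank ker ∂_2 − rank ∂_3 = (14 − 13) − 0 = 1, and there is no ∂_3, so H_2 ≅ Z.

(K is a triangulation of the torus T^2.)

Hence the Betti numbers are b_0 = 1, b_1 = 2, b_2 = 1.

b_0 = 1, b_1 = 2, b_2 = 1.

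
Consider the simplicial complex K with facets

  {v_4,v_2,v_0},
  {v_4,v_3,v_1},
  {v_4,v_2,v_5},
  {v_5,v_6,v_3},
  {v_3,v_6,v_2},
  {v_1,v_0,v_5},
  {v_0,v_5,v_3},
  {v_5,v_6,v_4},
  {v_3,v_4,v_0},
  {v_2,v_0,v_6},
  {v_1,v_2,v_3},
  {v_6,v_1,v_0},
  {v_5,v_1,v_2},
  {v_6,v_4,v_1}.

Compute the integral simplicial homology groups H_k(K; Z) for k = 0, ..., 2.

Order the vertices as v_0 < v_1 < v_2 < v_3 < v_4 < v_5 < v_6. Listing each simplex with vertices in this order, K has dimension 2 with simplices:

  0-simplices (7): [v_0], [v_1], [v_2], [v_3], [v_4], [v_5], [v_6]
  1-simplices (21): (21 of them)
  2-simplices (14): (14 of them)

Hence C_0 ≅ Z^7, C_1 ≅ Z^21, C_2 ≅ Z^14.

∂_1: C_1 → C_0 is given by ∂[p,q] = [q] − [p].
This gives a 7×21 integer matrix of rank 6; reducing to Smith normal form yields diagonal entries (1,1,1,1,1,1).

The boundary map ∂_2: C_2 → C_1 sends each 2-simplex [p,q,r] to [q,r] − [p,r] + [p,q]. For instance
  ∂[v_4,v_5,v_6] = [v_5,v_6] − [v_4,v_6] + [v_4,v_5],
  ∂[v_1,v_3,v_4] = [v_3,v_4] − [v_1,v_4] + [v_1,v_3].
The 21×14 boundary matrix has rank 13 and Smith normal form diag(1,1,1,1,1,1,1,1,1,1,1,1,1).

Computing H_k = (kernel of ∂_k) / (image of ∂_{k+1}):

  H_0: rank C_0 − rank ∂_1 = 7 − 6 = 1, and the invariant factors of ∂_1 are all 1, so H_0 ≅ Z.
  H_1: rank ker ∂_1 − rank ∂_2 = (21 − 6) − 13 = 2, and the invariant factors of ∂_2 are all 1, so H_1 ≅ Z^2.
  H_2: rank ker ∂_2 − rank ∂_3 = (14 − 13) − 0 = 1, and there is no ∂_3, so H_2 ≅ Z.

H_0 ≅ Z,  H_1 ≅ Z^2,  H_2 ≅ Z.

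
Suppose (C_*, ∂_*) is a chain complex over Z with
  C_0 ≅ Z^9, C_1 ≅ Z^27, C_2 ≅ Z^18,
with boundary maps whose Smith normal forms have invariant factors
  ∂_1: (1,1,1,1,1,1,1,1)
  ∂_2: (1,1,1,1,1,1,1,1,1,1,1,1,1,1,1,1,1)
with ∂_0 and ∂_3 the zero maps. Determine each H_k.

H_0: b_0 = 9 − 0 − 8 = 1; torsion from ∂_1 factors > 1: none. So H_0 = Z.
H_1: b_1 = 27 − 8 − 17 = 2; torsion from ∂_2 factors > 1: none. So H_1 = Z^2.
H_2: b_2 = 18 − 17 − 0 = 1; torsion from ∂_3 factors > 1: none. So H_2 = Z.

H_0 = Z,  H_1 = Z^2,  H_2 = Z.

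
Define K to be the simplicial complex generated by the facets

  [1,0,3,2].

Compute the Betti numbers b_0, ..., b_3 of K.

b_0 = 1, b_1 = 0, b_2 = 0, b_3 = 0.

Fix the vertex order 0 < 1 < 2 < 3 and write every simplex with vertices in increasing order. Then dim K = 3 and the simplices of K are:

  0-simplices (4): [0], [1], [2], [3]
  1-simplices (6): [0,1], [0,2], [0,3], [1,2], [1,3], [2,3]
  2-simplices (4): [0,1,2], [0,1,3], [0,2,3], [1,2,3]
  3-simplices (1): [0,1,2,3]

so the chain groups are C_0 ≅ Z^4, C_1 ≅ Z^6, C_2 ≅ Z^4, C_3 ≅ Z^1.

The boundary map ∂_1: C_1 → C_0 sends each edge [p,q] (with p < q) to q − p. For instance
  ∂[0,2] = [2] − [0].
As a 4×6 matrix over Z this has rank 3, with invariant factors (1,1,1).

The boundary map ∂_2: C_2 → C_1 sends each 2-simplex [p,q,r] to [q,r] − [p,r] + [p,q]. For instance
  ∂[0,2,3] = [2,3] − [0,3] + [0,2],
  ∂[0,1,3] = [1,3] − [0,3] + [0,1].
The resulting 6×4 matrix has rank 3, and its Smith normal form has invariant factors (1,1,1).

Boundary ∂_3: C_3 → C_2 sends each 3-simplex σ to the alternating sum Σ_i (−1)^i (σ with its i-th vertex removed). For instance
  ∂[0,1,2,3] = [1,2,3] − [0,2,3] + [0,1,3] − [0,1,2].
This gives a 4×1 integer matrix of rank 1; reducing to Smith normal form yields diagonal entries (1).

From H_k ≅ ker(∂_k) / im(∂_{k+1}) we obtain:

  H_0: rank C_0 − rank ∂_1 = 4 − 3 = 1, and the invariant factors of ∂_1 are all 1, so H_0 ≅ Z.
  H_1: rank ker ∂_1 − rank ∂_2 = (6 − 3) − 3 = 0, and the invariant factors of ∂_2 are all 1, so H_1 ≅ 0.
  H_2: rank ker ∂_2 − rank ∂_3 = (4 − 3) − 1 = 0, and the invariant factors of ∂_3 are all 1, so H_2 ≅ 0.
  H_3: rank ker ∂_3 − rank ∂_4 = (1 − 1) − 0 = 0, and there is no ∂_4, so H_3 ≅ 0.

Hence the Betti numbers are b_0 = 1, b_1 = 0, b_2 = 0, b_3 = 0.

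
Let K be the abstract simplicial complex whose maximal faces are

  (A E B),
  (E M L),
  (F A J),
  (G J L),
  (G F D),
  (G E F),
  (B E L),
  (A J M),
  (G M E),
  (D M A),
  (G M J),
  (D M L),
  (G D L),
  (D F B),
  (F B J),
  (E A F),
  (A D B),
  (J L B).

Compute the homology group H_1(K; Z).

We work with the vertex ordering A < B < D < E < F < G < J < L < M. The simplices of K, each written with vertices in increasing order, are:

  0-simplices (9): A, B, D, E, F, G, J, L, M
  1-simplices (27): AB, AD, AE, AF, AJ, AM, BD, BE, BF, BJ, BL, DF, DG, DL, DM, EF, EG, EL, EM, FG, FJ, GJ, GL, GM, JL, JM, LM
  2-simplices (18): ABD, ABE, ADM, AEF, AFJ, AJM, BDF, BEL, BFJ, BJL, DFG, DGL, DLM, EFG, EGM, ELM, GJL, GJM

so the chain groups are C_0 ≅ Z^9, C_1 ≅ Z^27, C_2 ≅ Z^18.

∂_1: C_1 → C_0 maps an edge to its endpoints' difference, ∂[p,q] = q − p. For instance
  ∂GL = L − G.
As a 9×27 matrix over Z this has rank 8, with invariant factors (1,1,1,1,1,1,1,1).

Boundary ∂_2: C_2 → C_1 maps a triangle to the signed sum of its edges. For instance
  ∂GJL = JL − GL + GJ,
  ∂BJL = JL − BL + BJ.
This gives a 27×18 integer matrix of rank 18; reducing to Smith normal form yields diagonal entries (1,1,1,1,1,1,1,1,1,1,1,1,1,1,1,1,1,2).

Now H_k = ker ∂_k / im ∂_{k+1}, so:

  H_1: rank ker ∂_1 − rank ∂_2 = (27 − 8) − 18 = 1, and ∂_2 has invariant factor 2 > 1, so H_1 ≅ Z ⊕ Z/2.

H_1 ≅ Z ⊕ Z/2.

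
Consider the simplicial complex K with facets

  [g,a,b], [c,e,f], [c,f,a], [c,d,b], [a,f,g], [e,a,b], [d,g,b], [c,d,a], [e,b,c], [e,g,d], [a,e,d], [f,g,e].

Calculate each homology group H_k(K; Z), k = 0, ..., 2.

H_0 = Z,  H_1 = Z/2,  H_2 = 0.

Fix the vertex order a < b < c < d < e < f < g and write every simplex with vertices in increasing order. Then dim K = 2 and the simplices of K are:

  0-simplices (7): a, b, c, d, e, f, g
  1-simplices (18): ab, ac, ad, ae, af, ag, bc, bd, be, bg, cd, ce, cf, de, dg, ef, eg, fg
  2-simplices (12): abe, abg, acd, acf, ade, afg, bcd, bce, bdg, cef, deg, efg

so the chain groups are C_0 ≅ Z^7, C_1 ≅ Z^18, C_2 ≅ Z^12.

∂_1: C_1 → C_0 sends each edge [p,q] (with p < q) to q − p.
The 7×18 boundary matrix has rank 6 and Smith normal form diag(1,1,1,1,1,1).

The boundary map ∂_2: C_2 → C_1 sends each 2-simplex [p,q,r] to [q,r] − [p,r] + [p,q]. For instance
  ∂efg = fg − eg + ef,
  ∂abe = be − ae + ab.
As a 18×12 matrix over Z this has rank 12, with invariant factors (1,1,1,1,1,1,1,1,1,1,1,2).

Now H_k = ker ∂_k / im ∂_{k+1}, so:

  H_0: rank C_0 − rank ∂_1 = 7 − 6 = 1, and the invariant factors of ∂_1 are all 1, so H_0 ≅ Z.
  H_1: rank ker ∂_1 − rank ∂_2 = (18 − 6) − 12 = 0, and ∂_2 has invariant factor 2 > 1, so H_1 ≅ Z/2.
  H_2: rank ker ∂_2 − rank ∂_3 = (12 − 12) − 0 = 0, and there is no ∂_3, so H_2 ≅ 0.

As a check, the Euler characteristic is 7 − 18 + 12 = 1, which agrees with 1 − 0 + 0 = 1.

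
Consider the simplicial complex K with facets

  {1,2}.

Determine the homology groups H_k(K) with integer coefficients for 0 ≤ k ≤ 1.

H_0 = Z,  H_1 = 0.

K has 2 vertices, 1 edge.
rank ∂_0 = 0, rank ∂_1 = 1 ⇒ b_0 = 2 − 0 − 1 = 1; all invariant factors of ∂_1 are 1 so no torsion. So H_0 ≅ Z.
rank ∂_1 = 1, rank ∂_2 = 0 ⇒ b_1 = 1 − 1 − 0 = 0. So H_1 ≅ 0.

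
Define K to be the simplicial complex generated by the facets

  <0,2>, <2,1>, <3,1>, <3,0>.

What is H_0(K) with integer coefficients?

Fix the vertex order 0 < 1 < 2 < 3 and write every simplex with vertices in increasing order. Then dim K = 1 and the simplices of K are:

  0-simplices (4): [0], [1], [2], [3]
  1-simplices (4): [0,2], [0,3], [1,2], [1,3]

Hence C_0 ≅ Z^4, C_1 ≅ Z^4.

The boundary map ∂_1: C_1 → C_0 maps an edge to its endpoints' difference, ∂[p,q] = q − p. For instance
  ∂[0,3] = [3] − [0].
The 4×4 boundary matrix has rank 3 and Smith normal form diag(1,1,1).

From H_k ≅ ker(∂_k) / im(∂_{k+1}) we obtain:

  H_0: rank C_0 − rank ∂_1 = 4 − 3 = 1, and the invariant factors of ∂_1 are all 1, so H_0 = Z.

H_0 = Z.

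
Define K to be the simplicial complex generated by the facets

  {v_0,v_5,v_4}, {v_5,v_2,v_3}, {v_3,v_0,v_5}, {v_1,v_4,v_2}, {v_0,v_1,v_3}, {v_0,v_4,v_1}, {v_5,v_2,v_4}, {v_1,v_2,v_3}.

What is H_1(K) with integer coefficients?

Order the vertices as v_0 < v_1 < v_2 < v_3 < v_4 < v_5. Listing each simplex with vertices in this order, K has dimension 2 with simplices:

  0-simplices (6): [v_0], [v_1], [v_2], [v_3], [v_4], [v_5]
  1-simplices (12): [v_0,v_1], [v_0,v_3], [v_0,v_4], [v_0,v_5], [v_1,v_2], [v_1,v_3], [v_1,v_4], [v_2,v_3], [v_2,v_4], [v_2,v_5], [v_3,v_5], [v_4,v_5]
  2-simplices (8): [v_0,v_1,v_3], [v_0,v_1,v_4], [v_0,v_3,v_5], [v_0,v_4,v_5], [v_1,v_2,v_3], [v_1,v_2,v_4], [v_2,v_3,v_5], [v_2,v_4,v_5]

giving chain groups C_0 ≅ Z^6, C_1 ≅ Z^12, C_2 ≅ Z^8.

Boundary ∂_1: C_1 → C_0 is given by ∂[p,q] = [q] − [p].
This gives a 6×12 integer matrix of rank 5; reducing to Smith normal form yields diagonal entries (1,1,1,1,1).

∂_2: C_2 → C_1 maps a triangle to the signed sum of its edges. For instance
  ∂[v_0,v_1,v_3] = [v_1,v_3] − [v_0,v_3] + [v_0,v_1],
  ∂[v_1,v_2,v_3] = [v_2,v_3] − [v_1,v_3] + [v_1,v_2].
As a 12×8 matrix over Z this has rank 7, with invariant factors (1,1,1,1,1,1,1).

From H_k ≅ ker(∂_k) / im(∂_{k+1}) we obtain:

  H_1: rank ker ∂_1 − rank ∂_2 = (12 − 5) − 7 = 0, and the invariant factors of ∂_2 are all 1, so H_1 = 0.

H_1 ≅ 0.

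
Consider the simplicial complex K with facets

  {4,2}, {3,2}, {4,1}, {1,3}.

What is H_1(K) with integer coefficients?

H_1 ≅ Z.

We work with the vertex ordering 1 < 2 < 3 < 4. The simplices of K, each written with vertices in increasing order, are:

  0-simplices (4): [1], [2], [3], [4]
  1-simplices (4): [1,3], [1,4], [2,3], [2,4]

Hence C_0 ≅ Z^4, C_1 ≅ Z^4.

Boundary ∂_1: C_1 → C_0 maps an edge to its endpoints' difference, ∂[p,q] = q − p.
The 4×4 boundary matrix has rank 3 and Smith normal form diag(1,1,1).

Computing H_k = (kernel of ∂_k) / (image of ∂_{k+1}):

  H_1: rank ker ∂_1 − rank ∂_2 = (4 − 3) − 0 = 1, and there is no ∂_2, so H_1 = Z.

(K is a triangulation of the circle S^1.)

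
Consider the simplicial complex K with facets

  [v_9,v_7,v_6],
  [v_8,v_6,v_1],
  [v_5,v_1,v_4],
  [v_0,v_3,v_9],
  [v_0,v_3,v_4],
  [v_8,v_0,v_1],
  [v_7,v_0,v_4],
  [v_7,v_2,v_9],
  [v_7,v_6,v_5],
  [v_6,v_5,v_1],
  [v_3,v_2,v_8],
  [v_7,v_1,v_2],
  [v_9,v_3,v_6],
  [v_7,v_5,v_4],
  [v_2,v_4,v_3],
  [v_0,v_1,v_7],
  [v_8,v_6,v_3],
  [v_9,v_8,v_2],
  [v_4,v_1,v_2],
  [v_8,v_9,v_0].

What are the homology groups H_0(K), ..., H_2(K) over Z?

K has 10 vertices, 30 edges, 20 triangles.
rank ∂_0 = 0, rank ∂_1 = 9 ⇒ b_0 = 10 − 0 − 9 = 1; all invariant factors of ∂_1 are 1 so no torsion. So H_0 ≅ Z.
rank ∂_1 = 9, rank ∂_2 = 20 ⇒ b_1 = 30 − 9 − 20 = 1; ∂_2 has invariant factor(s) [2] giving torsion. So H_1 ≅ Z ⊕ Z/2Z.
rank ∂_2 = 20, rank ∂_3 = 0 ⇒ b_2 = 20 − 20 − 0 = 0. So H_2 ≅ 0.

H_0 ≅ Z,  H_1 ≅ Z ⊕ Z/2Z,  H_2 = 0.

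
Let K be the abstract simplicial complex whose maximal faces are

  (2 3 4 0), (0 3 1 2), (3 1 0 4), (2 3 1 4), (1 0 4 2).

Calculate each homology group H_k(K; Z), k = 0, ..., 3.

Order the vertices as 0 < 1 < 2 < 3 < 4. Listing each simplex with vertices in this order, K has dimension 3 with simplices:

  0-simplices (5): [0], [1], [2], [3], [4]
  1-simplices (10): [0,1], [0,2], [0,3], [0,4], [1,2], [1,3], [1,4], [2,3], [2,4], [3,4]
  2-simplices (10): [0,1,2], [0,1,3], [0,1,4], [0,2,3], [0,2,4], [0,3,4], [1,2,3], [1,2,4], [1,3,4], [2,3,4]
  3-simplices (5): [0,1,2,3], [0,1,2,4], [0,1,3,4], [0,2,3,4], [1,2,3,4]

so the chain groups are C_0 ≅ Z^5, C_1 ≅ Z^10, C_2 ≅ Z^10, C_3 ≅ Z^5.

∂_1: C_1 → C_0 maps an edge to its endpoints' difference, ∂[p,q] = q − p.
The resulting 5×10 matrix has rank 4, and its Smith normal form has invariant factors (1,1,1,1).

∂_2: C_2 → C_1 sends each 2-simplex [p,q,r] to [q,r] − [p,r] + [p,q]. For instance
  ∂[0,1,2] = [1,2] − [0,2] + [0,1],
  ∂[0,1,3] = [1,3] − [0,3] + [0,1].
The resulting 10×10 matrix has rank 6, and its Smith normal form has invariant factors (1,1,1,1,1,1).

∂_3: C_3 → C_2 sends each 3-simplex σ to the alternating sum Σ_i (−1)^i (σ with its i-th vertex removed). For instance
  ∂[1,2,3,4] = [2,3,4] − [1,3,4] + [1,2,4] − [1,2,3],
  ∂[0,1,2,4] = [1,2,4] − [0,2,4] + [0,1,4] − [0,1,2].
The 10×5 boundary matrix has rank 4 and Smith normal form diag(1,1,1,1).

Now H_k = ker ∂_k / im ∂_{k+1}, so:

  H_0: rank C_0 − rank ∂_1 = 5 − 4 = 1, and the invariant factors of ∂_1 are all 1, so H_0 = Z.
  H_1: rank ker ∂_1 − rank ∂_2 = (10 − 4) − 6 = 0, and the invariant factors of ∂_2 are all 1, so H_1 = 0.
  H_2: rank ker ∂_2 − rank ∂_3 = (10 − 6) − 4 = 0, and the invariant factors of ∂_3 are all 1, so H_2 = 0.
  H_3: rank ker ∂_3 − rank ∂_4 = (5 − 4) − 0 = 1, and there is no ∂_4, so H_3 = Z.

As a check, the Euler characteristic is 5 − 10 + 10 − 5 = 0, which agrees with 1 − 0 + 0 − 1 = 0.

H_0 = Z,  H_1 = 0,  H_2 = 0,  H_3 = Z.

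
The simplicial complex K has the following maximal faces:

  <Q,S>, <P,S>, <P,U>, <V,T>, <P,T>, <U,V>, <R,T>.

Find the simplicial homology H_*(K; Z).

H_0 ≅ Z,  H_1 ≅ Z.

Take the total order P < Q < R < S < T < U < V on the vertex set. Then K (dimension 1) consists of the simplices:

  0-simplices (7): P, Q, R, S, T, U, V
  1-simplices (7): PS, PT, PU, QS, RT, TV, UV

Hence C_0 ≅ Z^7, C_1 ≅ Z^7.

∂_1: C_1 → C_0 sends each edge [p,q] (with p < q) to q − p. For instance
  ∂TV = V − T.
The 7×7 boundary matrix has rank 6 and Smith normal form diag(1,1,1,1,1,1).

Now H_k = ker ∂_k / im ∂_{k+1}, so:

  H_0: rank C_0 − rank ∂_1 = 7 − 6 = 1, and the invariant factors of ∂_1 are all 1, so H_0 = Z.
  H_1: rank ker ∂_1 − rank ∂_2 = (7 − 6) − 0 = 1, and there is no ∂_2, so H_1 = Z.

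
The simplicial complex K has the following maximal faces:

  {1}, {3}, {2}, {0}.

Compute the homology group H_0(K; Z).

Order the vertices as 0 < 1 < 2 < 3. Listing each simplex with vertices in this order, K has dimension 0 with simplices:

  0-simplices (4): [0], [1], [2], [3]

Hence C_0 ≅ Z^4.

Computing H_k = (kernel of ∂_k) / (image of ∂_{k+1}):

  H_0: rank C_0 − rank ∂_1 = 4 − 0 = 4, and there is no ∂_1, so H_0 = Z^4.

(K is a triangulation of a set of 4 points.)

H_0 = Z^4.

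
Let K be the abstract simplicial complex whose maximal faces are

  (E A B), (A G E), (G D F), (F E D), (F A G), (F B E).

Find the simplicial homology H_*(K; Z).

H_0 ≅ Z,  H_1 ≅ Z,  H_2 = 0.

We work with the vertex ordering A < B < D < E < F < G. The simplices of K, each written with vertices in increasing order, are:

  0-simplices (6): A, B, D, E, F, G
  1-simplices (12): AB, AE, AF, AG, BE, BF, DE, DF, DG, EF, EG, FG
  2-simplices (6): ABE, AEG, AFG, BEF, DEF, DFG

giving chain groups C_0 ≅ Z^6, C_1 ≅ Z^12, C_2 ≅ Z^6.

The boundary map ∂_1: C_1 → C_0 is given by ∂[p,q] = [q] − [p].
This gives a 6×12 integer matrix of rank 5; reducing to Smith normal form yields diagonal entries (1,1,1,1,1).

The boundary map ∂_2: C_2 → C_1 acts by ∂[p,q,r] = [q,r] − [p,r] + [p,q]. For instance
  ∂ABE = BE − AE + AB,
  ∂BEF = EF − BF + BE.
The 12×6 boundary matrix has rank 6 and Smith normal form diag(1,1,1,1,1,1).

Now H_k = ker ∂_k / im ∂_{k+1}, so:

  H_0: rank C_0 − rank ∂_1 = 6 − 5 = 1, and the invariant factors of ∂_1 are all 1, so H_0 = Z.
  H_1: rank ker ∂_1 − rank ∂_2 = (12 − 5) − 6 = 1, and the invariant factors of ∂_2 are all 1, so H_1 = Z.
  H_2: rank ker ∂_2 − rank ∂_3 = (6 − 6) − 0 = 0, and there is no ∂_3, so H_2 = 0.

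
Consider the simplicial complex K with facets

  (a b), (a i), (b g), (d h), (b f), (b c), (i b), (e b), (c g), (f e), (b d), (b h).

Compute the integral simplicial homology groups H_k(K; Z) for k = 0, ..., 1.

H_0 ≅ Z,  H_1 ≅ Z^4.

Order the vertices as a < b < c < d < e < f < g < h < i. Listing each simplex with vertices in this order, K has dimension 1 with simplices:

  0-simplices (9): a, b, c, d, e, f, g, h, i
  1-simplices (12): ab, ai, bc, bd, be, bf, bg, bh, bi, cg, dh, ef

so the chain groups are C_0 ≅ Z^9, C_1 ≅ Z^12.

∂_1: C_1 → C_0 sends each edge [p,q] (with p < q) to q − p. For instance
  ∂ab = b − a.
The 9×12 boundary matrix has rank 8 and Smith normal form diag(1,1,1,1,1,1,1,1).

From H_k ≅ ker(∂_k) / im(∂_{k+1}) we obtain:

  H_0: rank C_0 − rank ∂_1 = 9 − 8 = 1, and the invariant factors of ∂_1 are all 1, so H_0 = Z.
  H_1: rank ker ∂_1 − rank ∂_2 = (12 − 8) − 0 = 4, and there is no ∂_2, so H_1 = Z^4.

As a check, the Euler characteristic is 9 − 12 = -3, which agrees with 1 − 4 = -3.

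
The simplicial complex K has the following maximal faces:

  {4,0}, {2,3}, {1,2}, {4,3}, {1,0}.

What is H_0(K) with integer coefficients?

Order the vertices as 0 < 1 < 2 < 3 < 4. Listing each simplex with vertices in this order, K has dimension 1 with simplices:

  0-simplices (5): [0], [1], [2], [3], [4]
  1-simplices (5): [0,1], [0,4], [1,2], [2,3], [3,4]

Hence C_0 ≅ Z^5, C_1 ≅ Z^5.

∂_1: C_1 → C_0 maps an edge to its endpoints' difference, ∂[p,q] = q − p. For instance
  ∂[2,3] = [3] − [2].
The 5×5 boundary matrix has rank 4 and Smith normal form diag(1,1,1,1).

Now H_k = ker ∂_k / im ∂_{k+1}, so:

  H_0: rank C_0 − rank ∂_1 = 5 − 4 = 1, and the invariant factors of ∂_1 are all 1, so H_0 ≅ Z.

H_0 ≅ Z.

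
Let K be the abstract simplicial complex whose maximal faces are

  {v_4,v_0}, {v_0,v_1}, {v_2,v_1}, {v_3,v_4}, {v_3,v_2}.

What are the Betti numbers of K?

Take the total order v_0 < v_1 < v_2 < v_3 < v_4 on the vertex set. Then K (dimension 1) consists of the simplices:

  0-simplices (5): [v_0], [v_1], [v_2], [v_3], [v_4]
  1-simplices (5): [v_0,v_1], [v_0,v_4], [v_1,v_2], [v_2,v_3], [v_3,v_4]

so the chain groups are C_0 ≅ Z^5, C_1 ≅ Z^5.

∂_1: C_1 → C_0 maps an edge to its endpoints' difference, ∂[p,q] = q − p.
This gives a 5×5 integer matrix of rank 4; reducing to Smith normal form yields diagonal entries (1,1,1,1).

Reading off H_k = ker ∂_k / im ∂_{k+1}:

  H_0: rank C_0 − rank ∂_1 = 5 − 4 = 1, and the invariant factors of ∂_1 are all 1, so H_0 ≅ Z.
  H_1: rank ker ∂_1 − rank ∂_2 = (5 − 4) − 0 = 1, and there is no ∂_2, so H_1 ≅ Z.

Hence the Betti numbers are b_0 = 1, b_1 = 1.

b_0 = 1, b_1 = 1.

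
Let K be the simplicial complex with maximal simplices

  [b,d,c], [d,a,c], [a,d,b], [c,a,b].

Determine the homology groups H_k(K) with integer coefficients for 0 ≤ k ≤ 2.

Take the total order a < b < c < d on the vertex set. Then K (dimension 2) consists of the simplices:

  0-simplices (4): a, b, c, d
  1-simplices (6): ab, ac, ad, bc, bd, cd
  2-simplices (4): abc, abd, acd, bcd

giving chain groups C_0 ≅ Z^4, C_1 ≅ Z^6, C_2 ≅ Z^4.

∂_1: C_1 → C_0 sends each edge [p,q] (with p < q) to q − p. For instance
  ∂ab = b − a.
As a 4×6 matrix over Z this has rank 3, with invariant factors (1,1,1).

Boundary ∂_2: C_2 → C_1 sends each 2-simplex [p,q,r] to [q,r] − [p,r] + [p,q]. For instance
  ∂abc = bc − ac + ab,
  ∂abd = bd − ad + ab.
The resulting 6×4 matrix has rank 3, and its Smith normal form has invariant factors (1,1,1).

Now H_k = ker ∂_k / im ∂_{k+1}, so:

  H_0: rank C_0 − rank ∂_1 = 4 − 3 = 1, and the invariant factors of ∂_1 are all 1, so H_0 = Z.
  H_1: rank ker ∂_1 − rank ∂_2 = (6 − 3) − 3 = 0, and the invariant factors of ∂_2 are all 1, so H_1 = 0.
  H_2: rank ker ∂_2 − rank ∂_3 = (4 − 3) − 0 = 1, and there is no ∂_3, so H_2 = Z.

As a check, the Euler characteristic is 4 − 6 + 4 = 2, which agrees with 1 − 0 + 1 = 2.
(K is a triangulation of the 2-sphere S^2.)

H_0 ≅ Z,  H_1 = 0,  H_2 ≅ Z.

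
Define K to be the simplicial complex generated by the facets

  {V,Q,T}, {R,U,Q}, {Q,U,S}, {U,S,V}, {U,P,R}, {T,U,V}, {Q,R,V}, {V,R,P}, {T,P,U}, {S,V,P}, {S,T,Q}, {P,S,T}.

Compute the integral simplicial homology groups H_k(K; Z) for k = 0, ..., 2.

H_0 = Z,  H_1 = Z/2Z,  H_2 = 0.

K has 7 vertices, 18 edges, 12 triangles.
rank ∂_0 = 0, rank ∂_1 = 6 ⇒ b_0 = 7 − 0 − 6 = 1; all invariant factors of ∂_1 are 1 so no torsion. So H_0 ≅ Z.
rank ∂_1 = 6, rank ∂_2 = 12 ⇒ b_1 = 18 − 6 − 12 = 0; ∂_2 has invariant factor(s) [2] giving torsion. So H_1 ≅ Z/2Z.
rank ∂_2 = 12, rank ∂_3 = 0 ⇒ b_2 = 12 − 12 − 0 = 0. So H_2 ≅ 0.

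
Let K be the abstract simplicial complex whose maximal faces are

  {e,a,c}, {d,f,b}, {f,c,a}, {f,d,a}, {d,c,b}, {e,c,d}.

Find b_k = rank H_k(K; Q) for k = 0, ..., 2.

b_0 = 1, b_1 = 1, b_2 = 0.

Fix the vertex order a < b < c < d < e < f and write every simplex with vertices in increasing order. Then dim K = 2 and the simplices of K are:

  0-simplices (6): a, b, c, d, e, f
  1-simplices (12): ac, ad, ae, af, bc, bd, bf, cd, ce, cf, de, df
  2-simplices (6): ace, acf, adf, bcd, bdf, cde

so the chain groups are C_0 ≅ Z^6, C_1 ≅ Z^12, C_2 ≅ Z^6.

∂_1: C_1 → C_0 is given by ∂[p,q] = [q] − [p].
The resulting 6×12 matrix has rank 5, and its Smith normal form has invariant factors (1,1,1,1,1).

Boundary ∂_2: C_2 → C_1 acts by ∂[p,q,r] = [q,r] − [p,r] + [p,q]. For instance
  ∂ace = ce − ae + ac,
  ∂acf = cf − af + ac.
The resulting 12×6 matrix has rank 6, and its Smith normal form has invariant factors (1,1,1,1,1,1).

Now H_k = ker ∂_k / im ∂_{k+1}, so:

  H_0: rank C_0 − rank ∂_1 = 6 − 5 = 1, and the invariant factors of ∂_1 are all 1, so H_0 = Z.
  H_1: rank ker ∂_1 − rank ∂_2 = (12 − 5) − 6 = 1, and the invariant factors of ∂_2 are all 1, so H_1 = Z.
  H_2: rank ker ∂_2 − rank ∂_3 = (6 − 6) − 0 = 0, and there is no ∂_3, so H_2 = 0.

Hence the Betti numbers are b_0 = 1, b_1 = 1, b_2 = 0.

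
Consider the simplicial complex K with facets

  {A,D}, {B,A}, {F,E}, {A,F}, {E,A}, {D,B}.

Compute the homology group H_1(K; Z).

H_1 = Z^2.

Take the total order A < B < D < E < F on the vertex set. Then K (dimension 1) consists of the simplices:

  0-simplices (5): A, B, D, E, F
  1-simplices (6): AB, AD, AE, AF, BD, EF

giving chain groups C_0 ≅ Z^5, C_1 ≅ Z^6.

Boundary ∂_1: C_1 → C_0 is given by ∂[p,q] = [q] − [p]. For instance
  ∂AB = B − A.
The resulting 5×6 matrix has rank 4, and its Smith normal form has invariant factors (1,1,1,1).

From H_k ≅ ker(∂_k) / im(∂_{k+1}) we obtain:

  H_1: rank ker ∂_1 − rank ∂_2 = (6 − 4) − 0 = 2, and there is no ∂_2, so H_1 = Z^2.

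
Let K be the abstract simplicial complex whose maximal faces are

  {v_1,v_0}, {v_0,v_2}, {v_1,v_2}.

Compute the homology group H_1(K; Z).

We work with the vertex ordering v_0 < v_1 < v_2. The simplices of K, each written with vertices in increasing order, are:

  0-simplices (3): [v_0], [v_1], [v_2]
  1-simplices (3): [v_0,v_1], [v_0,v_2], [v_1,v_2]

so the chain groups are C_0 ≅ Z^3, C_1 ≅ Z^3.

The boundary map ∂_1: C_1 → C_0 maps an edge to its endpoints' difference, ∂[p,q] = q − p.
This gives a 3×3 integer matrix of rank 2; reducing to Smith normal form yields diagonal entries (1,1).

Reading off H_k = ker ∂_k / im ∂_{k+1}:

  H_1: rank ker ∂_1 − rank ∂_2 = (3 − 2) − 0 = 1, and there is no ∂_2, so H_1 ≅ Z.

H_1 ≅ Z.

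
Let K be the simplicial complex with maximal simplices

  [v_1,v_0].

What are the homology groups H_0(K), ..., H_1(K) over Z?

H_0 ≅ Z,  H_1 = 0.

Fix the vertex order v_0 < v_1 and write every simplex with vertices in increasing order. Then dim K = 1 and the simplices of K are:

  0-simplices (2): [v_0], [v_1]
  1-simplices (1): [v_0,v_1]

so the chain groups are C_0 ≅ Z^2, C_1 ≅ Z^1.

Boundary ∂_1: C_1 → C_0 maps an edge to its endpoints' difference, ∂[p,q] = q − p.
The resulting 2×1 matrix has rank 1, and its Smith normal form has invariant factors (1).

Computing H_k = (kernel of ∂_k) / (image of ∂_{k+1}):

  H_0: rank C_0 − rank ∂_1 = 2 − 1 = 1, and the invariant factors of ∂_1 are all 1, so H_0 ≅ Z.
  H_1: rank ker ∂_1 − rank ∂_2 = (1 − 1) − 0 = 0, and there is no ∂_2, so H_1 ≅ 0.

(K is a triangulation of the 1-simplex.)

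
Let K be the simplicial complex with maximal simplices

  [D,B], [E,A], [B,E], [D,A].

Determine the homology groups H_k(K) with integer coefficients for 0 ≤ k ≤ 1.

Fix the vertex order A < B < D < E and write every simplex with vertices in increasing order. Then dim K = 1 and the simplices of K are:

  0-simplices (4): A, B, D, E
  1-simplices (4): AD, AE, BD, BE

so the chain groups are C_0 ≅ Z^4, C_1 ≅ Z^4.

Boundary ∂_1: C_1 → C_0 is given by ∂[p,q] = [q] − [p]. For instance
  ∂BD = D − B.
As a 4×4 matrix over Z this has rank 3, with invariant factors (1,1,1).

Now H_k = ker ∂_k / im ∂_{k+1}, so:

  H_0: rank C_0 − rank ∂_1 = 4 − 3 = 1, and the invariant factors of ∂_1 are all 1, so H_0 ≅ Z.
  H_1: rank ker ∂_1 − rank ∂_2 = (4 − 3) − 0 = 1, and there is no ∂_2, so H_1 ≅ Z.

(K is a triangulation of the circle S^1.)

H_0 = Z,  H_1 = Z.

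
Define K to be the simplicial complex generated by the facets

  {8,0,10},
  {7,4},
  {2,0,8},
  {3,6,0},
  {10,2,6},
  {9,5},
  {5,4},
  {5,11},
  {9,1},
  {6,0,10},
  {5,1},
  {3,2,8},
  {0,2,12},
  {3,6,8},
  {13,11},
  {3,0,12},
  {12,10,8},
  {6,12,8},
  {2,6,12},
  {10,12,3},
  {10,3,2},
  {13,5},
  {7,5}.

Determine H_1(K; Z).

H_1 ≅ Z^5.

Take the total order 0 < 1 < 2 < 3 < 4 < 5 < 6 < 7 < 8 < 9 < 10 < 11 < 12 < 13 on the vertex set. Then K (dimension 2) consists of the simplices:

  0-simplices (14): [0], [1], [2], [3], [4], [5], [6], [7], [8], [9], [10], [11], [12], [13]
  1-simplices (30): (30 of them)
  2-simplices (14): [0,2,8], [0,2,12], [0,3,6], [0,3,12], [0,6,10], [0,8,10], [2,3,8], [2,3,10], [2,6,10], [2,6,12], [3,6,8], [3,10,12], [6,8,12], [8,10,12]

giving chain groups C_0 ≅ Z^14, C_1 ≅ Z^30, C_2 ≅ Z^14.

The boundary map ∂_1: C_1 → C_0 sends each edge [p,q] (with p < q) to q − p.
The resulting 14×30 matrix has rank 12, and its Smith normal form has invariant factors (1,1,1,1,1,1,1,1,1,1,1,1).

The boundary map ∂_2: C_2 → C_1 sends each 2-simplex [p,q,r] to [q,r] − [p,r] + [p,q]. For instance
  ∂[0,2,8] = [2,8] − [0,8] + [0,2],
  ∂[0,3,6] = [3,6] − [0,6] + [0,3].
The 30×14 boundary matrix has rank 13 and Smith normal form diag(1,1,1,1,1,1,1,1,1,1,1,1,1).

Computing H_k = (kernel of ∂_k) / (image of ∂_{k+1}):

  H_1: rank ker ∂_1 − rank ∂_2 = (30 − 12) − 13 = 5, and the invariant factors of ∂_2 are all 1, so H_1 = Z^5.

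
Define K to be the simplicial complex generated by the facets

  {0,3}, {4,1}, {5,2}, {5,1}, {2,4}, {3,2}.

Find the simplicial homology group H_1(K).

H_1 = Z.

Fix the vertex order 0 < 1 < 2 < 3 < 4 < 5 and write every simplex with vertices in increasing order. Then dim K = 1 and the simplices of K are:

  0-simplices (6): [0], [1], [2], [3], [4], [5]
  1-simplices (6): [0,3], [1,4], [1,5], [2,3], [2,4], [2,5]

so the chain groups are C_0 ≅ Z^6, C_1 ≅ Z^6.

Boundary ∂_1: C_1 → C_0 maps an edge to its endpoints' difference, ∂[p,q] = q − p.
As a 6×6 matrix over Z this has rank 5, with invariant factors (1,1,1,1,1).

Computing H_k = (kernel of ∂_k) / (image of ∂_{k+1}):

  H_1: rank ker ∂_1 − rank ∂_2 = (6 − 5) − 0 = 1, and there is no ∂_2, so H_1 ≅ Z.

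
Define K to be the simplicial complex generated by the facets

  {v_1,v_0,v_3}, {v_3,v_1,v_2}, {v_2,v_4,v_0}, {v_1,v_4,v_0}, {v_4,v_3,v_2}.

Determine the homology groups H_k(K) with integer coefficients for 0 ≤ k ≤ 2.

H_0 ≅ Z,  H_1 ≅ Z,  H_2 = 0.

Take the total order v_0 < v_1 < v_2 < v_3 < v_4 on the vertex set. Then K (dimension 2) consists of the simplices:

  0-simplices (5): [v_0], [v_1], [v_2], [v_3], [v_4]
  1-simplices (10): [v_0,v_1], [v_0,v_2], [v_0,v_3], [v_0,v_4], [v_1,v_2], [v_1,v_3], [v_1,v_4], [v_2,v_3], [v_2,v_4], [v_3,v_4]
  2-simplices (5): [v_0,v_1,v_3], [v_0,v_1,v_4], [v_0,v_2,v_4], [v_1,v_2,v_3], [v_2,v_3,v_4]

giving chain groups C_0 ≅ Z^5, C_1 ≅ Z^10, C_2 ≅ Z^5.

∂_1: C_1 → C_0 maps an edge to its endpoints' difference, ∂[p,q] = q − p.
The resulting 5×10 matrix has rank 4, and its Smith normal form has invariant factors (1,1,1,1).

Boundary ∂_2: C_2 → C_1 sends each 2-simplex [p,q,r] to [q,r] − [p,r] + [p,q]. For instance
  ∂[v_0,v_1,v_3] = [v_1,v_3] − [v_0,v_3] + [v_0,v_1],
  ∂[v_0,v_2,v_4] = [v_2,v_4] − [v_0,v_4] + [v_0,v_2].
The 10×5 boundary matrix has rank 5 and Smith normal form diag(1,1,1,1,1).

Reading off H_k = ker ∂_k / im ∂_{k+1}:

  H_0: rank C_0 − rank ∂_1 = 5 − 4 = 1, and the invariant factors of ∂_1 are all 1, so H_0 ≅ Z.
  H_1: rank ker ∂_1 − rank ∂_2 = (10 − 4) − 5 = 1, and the invariant factors of ∂_2 are all 1, so H_1 ≅ Z.
  H_2: rank ker ∂_2 − rank ∂_3 = (5 − 5) − 0 = 0, and there is no ∂_3, so H_2 ≅ 0.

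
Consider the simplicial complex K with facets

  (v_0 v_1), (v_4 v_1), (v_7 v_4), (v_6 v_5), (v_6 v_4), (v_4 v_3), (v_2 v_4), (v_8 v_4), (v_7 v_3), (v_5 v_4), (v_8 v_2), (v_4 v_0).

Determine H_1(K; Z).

H_1 = Z^4.

K has 9 vertices, 12 edges.
rank ∂_1 = 8, rank ∂_2 = 0 ⇒ b_1 = 12 − 8 − 0 = 4. So H_1 ≅ Z^4.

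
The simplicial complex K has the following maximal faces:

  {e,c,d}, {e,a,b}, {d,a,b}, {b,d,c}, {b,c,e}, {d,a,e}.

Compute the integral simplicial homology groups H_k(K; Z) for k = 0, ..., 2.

H_0 = Z,  H_1 = 0,  H_2 = Z.

K has 5 vertices, 9 edges, 6 triangles.
rank ∂_0 = 0, rank ∂_1 = 4 ⇒ b_0 = 5 − 0 − 4 = 1; all invariant factors of ∂_1 are 1 so no torsion. So H_0 ≅ Z.
rank ∂_1 = 4, rank ∂_2 = 5 ⇒ b_1 = 9 − 4 − 5 = 0; all invariant factors of ∂_2 are 1 so no torsion. So H_1 ≅ 0.
rank ∂_2 = 5, rank ∂_3 = 0 ⇒ b_2 = 6 − 5 − 0 = 1. So H_2 ≅ Z.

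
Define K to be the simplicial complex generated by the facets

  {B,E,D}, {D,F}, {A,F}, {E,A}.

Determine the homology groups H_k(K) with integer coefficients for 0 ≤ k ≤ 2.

Order the vertices as A < B < D < E < F. Listing each simplex with vertices in this order, K has dimension 2 with simplices:

  0-simplices (5): A, B, D, E, F
  1-simplices (6): AE, AF, BD, BE, DE, DF
  2-simplices (1): BDE

giving chain groups C_0 ≅ Z^5, C_1 ≅ Z^6, C_2 ≅ Z^1.

The boundary map ∂_1: C_1 → C_0 maps an edge to its endpoints' difference, ∂[p,q] = q − p. For instance
  ∂AE = E − A.
This gives a 5×6 integer matrix of rank 4; reducing to Smith normal form yields diagonal entries (1,1,1,1).

∂_2: C_2 → C_1 sends each 2-simplex [p,q,r] to [q,r] − [p,r] + [p,q]. For instance
  ∂BDE = DE − BE + BD.
The 6×1 boundary matrix has rank 1 and Smith normal form diag(1).

Reading off H_k = ker ∂_k / im ∂_{k+1}:

  H_0: rank C_0 − rank ∂_1 = 5 − 4 = 1, and the invariant factors of ∂_1 are all 1, so H_0 ≅ Z.
  H_1: rank ker ∂_1 − rank ∂_2 = (6 − 4) − 1 = 1, and the invariant factors of ∂_2 are all 1, so H_1 ≅ Z.
  H_2: rank ker ∂_2 − rank ∂_3 = (1 − 1) − 0 = 0, and there is no ∂_3, so H_2 ≅ 0.

As a check, the Euler characteristic is 5 − 6 + 1 = 0, which agrees with 1 − 1 + 0 = 0.

H_0 ≅ Z,  H_1 ≅ Z,  H_2 = 0.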